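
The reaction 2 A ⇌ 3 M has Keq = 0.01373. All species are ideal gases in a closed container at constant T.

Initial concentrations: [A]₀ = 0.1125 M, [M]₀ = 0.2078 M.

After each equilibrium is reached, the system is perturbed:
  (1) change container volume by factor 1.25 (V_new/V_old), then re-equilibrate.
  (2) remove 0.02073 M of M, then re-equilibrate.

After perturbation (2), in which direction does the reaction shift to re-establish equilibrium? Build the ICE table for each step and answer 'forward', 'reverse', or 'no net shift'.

Direction: forward

Q₀ = 0.709 vs Keq = 0.01373 ⇒ Q>K, reverse
Step 1:
                   A          M
  I           0.1125     0.2078
  C          0.08449    -0.1267
  E            0.197    0.08107
  solve Keq expr → x = -0.04224; check Q = 0.01373
Then change container volume by factor 1.25 (V_new/V_old).
Step 2:
                   A          M
  I           0.1576    0.06485
  C        -0.002788   0.004182
  E           0.1548    0.06904
  solve Keq expr → x = 0.001394; check Q = 0.01373
Then remove 0.02073 M of M.
Step 3:
                   A          M
  I           0.1548    0.04831
  C         -0.01151    0.01726
  E           0.1433    0.06557
  solve Keq expr → x = 0.005755; check Q = 0.01373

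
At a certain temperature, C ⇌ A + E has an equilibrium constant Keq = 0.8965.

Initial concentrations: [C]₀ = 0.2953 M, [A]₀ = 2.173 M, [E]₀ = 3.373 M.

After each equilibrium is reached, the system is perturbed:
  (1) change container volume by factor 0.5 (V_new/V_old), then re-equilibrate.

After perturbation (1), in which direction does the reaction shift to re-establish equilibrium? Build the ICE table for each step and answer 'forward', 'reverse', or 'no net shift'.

Q₀ = 24.82 vs Keq = 0.8965 ⇒ Q>K, reverse
Step 1:
                   C          A          E
  I           0.2953      2.173      3.373
  C            1.401     -1.401     -1.401
  E            1.697     0.7715      1.972
  solve Keq expr → x = -1.401; check Q = 0.8965
Then change container volume by factor 0.5 (V_new/V_old).
Step 2:
                   C          A          E
  I            3.394      1.543      3.943
  C           0.5188    -0.5188    -0.5188
  E            3.912      1.024      3.424
  solve Keq expr → x = -0.5188; check Q = 0.8965

Direction: reverse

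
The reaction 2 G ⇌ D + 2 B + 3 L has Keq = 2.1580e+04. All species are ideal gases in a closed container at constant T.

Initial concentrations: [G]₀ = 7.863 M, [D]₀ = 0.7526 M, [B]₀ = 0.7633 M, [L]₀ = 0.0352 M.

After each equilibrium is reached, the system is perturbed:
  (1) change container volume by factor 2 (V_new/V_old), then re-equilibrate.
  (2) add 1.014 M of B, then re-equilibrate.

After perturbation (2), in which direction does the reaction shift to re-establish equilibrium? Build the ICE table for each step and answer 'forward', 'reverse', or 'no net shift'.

Q₀ = 3.0932e-07 vs Keq = 2.1580e+04 ⇒ Q<K, forward
Step 1:
                   G          D          B          L
  I            7.863     0.7526     0.7633     0.0352
  C           -5.731      2.865      5.731      8.596
  E            2.132      3.618      6.494      8.631
  solve Keq expr → x = 2.865; check Q = 2.1580e+04
Then change container volume by factor 2 (V_new/V_old).
Step 2:
                   G          D          B          L
  I            1.066      1.809      3.247      4.316
  C          -0.6096     0.3048     0.6096     0.9144
  E           0.4565      2.114      3.857       5.23
  solve Keq expr → x = 0.3048; check Q = 2.1580e+04
Then add 1.014 M of B.
Step 3:
                   G          D          B          L
  I           0.4565      2.114      4.871       5.23
  C           0.0842    -0.0421    -0.0842    -0.1263
  E           0.5407      2.072      4.786      5.104
  solve Keq expr → x = -0.0421; check Q = 2.1580e+04

Direction: reverse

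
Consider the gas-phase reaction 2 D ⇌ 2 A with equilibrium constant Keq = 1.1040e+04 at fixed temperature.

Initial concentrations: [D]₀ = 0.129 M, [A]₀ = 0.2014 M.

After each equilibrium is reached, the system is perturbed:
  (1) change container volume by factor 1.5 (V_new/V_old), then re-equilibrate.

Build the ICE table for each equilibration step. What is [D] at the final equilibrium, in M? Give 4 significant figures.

[D]_eq = 0.002077 M

Q₀ = 2.437 vs Keq = 1.1040e+04 ⇒ Q<K, forward
Step 1:
                    D           A
  I             0.129      0.2014
  C           -0.1259      0.1259
  E          0.003115      0.3273
  solve Keq expr → x = 0.06294; check Q = 1.1040e+04
Then change container volume by factor 1.5 (V_new/V_old).
Step 2:
                    D           A
  I          0.002077      0.2182
  C                 0           0
  E          0.002077      0.2182
  solve Keq expr → x = 0; check Q = 1.1040e+04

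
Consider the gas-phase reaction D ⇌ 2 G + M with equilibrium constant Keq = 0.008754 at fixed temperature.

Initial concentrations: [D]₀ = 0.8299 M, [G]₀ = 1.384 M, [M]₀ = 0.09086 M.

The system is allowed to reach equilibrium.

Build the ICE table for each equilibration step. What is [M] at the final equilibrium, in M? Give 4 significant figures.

Q₀ = 0.2097 vs Keq = 0.008754 ⇒ Q>K, reverse
Step 1:
                    D           G           M
  init         0.8299       1.384     0.09086
  Δ           0.08542     -0.1708    -0.08542
  eq           0.9153       1.213    0.005444
  solve Keq expr → x = -0.08542; check Q = 0.008754

[M]_eq = 0.005444 M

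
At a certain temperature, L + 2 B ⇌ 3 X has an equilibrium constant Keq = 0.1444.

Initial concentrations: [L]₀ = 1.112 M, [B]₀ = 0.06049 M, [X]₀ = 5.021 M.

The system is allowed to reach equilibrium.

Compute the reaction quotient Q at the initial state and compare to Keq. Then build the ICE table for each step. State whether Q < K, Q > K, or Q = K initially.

Q₀ = 3.1110e+04; Q > K (proceeds reverse)

Q₀ = 3.1110e+04 vs Keq = 0.1444 ⇒ Q>K, reverse
Step 1:
                    L           B           X
  init          1.112     0.06049       5.021
  Δ             1.241       2.481      -3.722
  eq            2.353       2.542       1.299
  solve Keq expr → x = -1.241; check Q = 0.1444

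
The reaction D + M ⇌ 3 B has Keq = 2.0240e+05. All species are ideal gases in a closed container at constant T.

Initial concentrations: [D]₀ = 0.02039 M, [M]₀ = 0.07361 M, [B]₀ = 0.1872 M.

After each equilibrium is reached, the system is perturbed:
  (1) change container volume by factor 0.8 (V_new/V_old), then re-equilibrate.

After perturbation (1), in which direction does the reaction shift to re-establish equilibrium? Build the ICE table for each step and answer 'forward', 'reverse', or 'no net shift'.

Direction: reverse

Q₀ = 4.371 vs Keq = 2.0240e+05 ⇒ Q<K, forward
Step 1:
                  D         M         B
  I         0.02039   0.07361    0.1872
  C        -0.02039  -0.02039   0.06117
  E       1.4223e-06   0.05322    0.2484
  solve Keq expr → x = 0.02039; check Q = 2.0240e+05
Then change container volume by factor 0.8 (V_new/V_old).
Step 2:
                  D         M         B
  I       1.7778e-06   0.06653    0.3105
  C       4.4441e-07 4.4441e-07 -1.3332e-06
  E       2.2222e-06   0.06653    0.3105
  solve Keq expr → x = -4.4441e-07; check Q = 2.0240e+05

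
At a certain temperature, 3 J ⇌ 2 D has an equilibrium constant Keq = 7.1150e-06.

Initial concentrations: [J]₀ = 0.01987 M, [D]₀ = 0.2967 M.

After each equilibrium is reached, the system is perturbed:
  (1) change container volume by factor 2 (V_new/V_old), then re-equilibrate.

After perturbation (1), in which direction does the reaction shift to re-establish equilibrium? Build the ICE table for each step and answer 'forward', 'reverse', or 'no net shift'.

Direction: reverse

Q₀ = 1.1221e+04 vs Keq = 7.1150e-06 ⇒ Q>K, reverse
Step 1:
                    J           D
  I           0.01987      0.2967
  C            0.4438     -0.2959
  E            0.4637  8.4214e-04
  solve Keq expr → x = -0.1479; check Q = 7.1150e-06
Then change container volume by factor 2 (V_new/V_old).
Step 2:
                    J           D
  I            0.2318  4.2107e-04
  C        1.8446e-04 -1.2297e-04
  E             0.232  2.9810e-04
  solve Keq expr → x = -6.1486e-05; check Q = 7.1150e-06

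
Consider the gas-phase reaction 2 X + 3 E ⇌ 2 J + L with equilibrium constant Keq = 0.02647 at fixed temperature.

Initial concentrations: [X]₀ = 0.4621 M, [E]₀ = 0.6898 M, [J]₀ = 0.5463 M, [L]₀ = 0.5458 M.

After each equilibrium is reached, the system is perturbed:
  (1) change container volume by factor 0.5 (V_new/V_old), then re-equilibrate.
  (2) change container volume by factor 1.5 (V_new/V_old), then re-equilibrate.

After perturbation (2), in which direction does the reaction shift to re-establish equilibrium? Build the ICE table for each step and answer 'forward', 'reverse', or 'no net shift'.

Direction: reverse

Q₀ = 2.324 vs Keq = 0.02647 ⇒ Q>K, reverse
Step 1:
                   X          E          J          L
  init        0.4621     0.6898     0.5463     0.5458
  Δ           0.3033      0.455    -0.3033    -0.1517
  eq          0.7654      1.145      0.243     0.3941
  solve Keq expr → x = -0.1517; check Q = 0.02647
Then change container volume by factor 0.5 (V_new/V_old).
Step 2:
                   X          E          J          L
  init         1.531       2.29     0.4859     0.7883
  Δ          -0.1829    -0.2744     0.1829    0.09147
  eq           1.348      2.015     0.6689     0.8797
  solve Keq expr → x = 0.09147; check Q = 0.02647
Then change container volume by factor 1.5 (V_new/V_old).
Step 3:
                   X          E          J          L
  init        0.8986      1.343     0.4459     0.5865
  Δ          0.07281     0.1092   -0.07281   -0.03641
  eq          0.9714      1.453     0.3731     0.5501
  solve Keq expr → x = -0.03641; check Q = 0.02647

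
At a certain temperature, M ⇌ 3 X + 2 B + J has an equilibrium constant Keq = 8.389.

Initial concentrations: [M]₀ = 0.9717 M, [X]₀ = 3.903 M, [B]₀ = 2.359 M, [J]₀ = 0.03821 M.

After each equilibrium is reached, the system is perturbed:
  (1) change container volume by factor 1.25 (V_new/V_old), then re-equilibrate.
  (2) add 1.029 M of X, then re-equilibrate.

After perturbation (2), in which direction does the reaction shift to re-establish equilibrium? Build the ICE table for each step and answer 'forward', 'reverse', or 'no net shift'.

Q₀ = 13.01 vs Keq = 8.389 ⇒ Q>K, reverse
Step 1:
                    M           X           B           J
  I            0.9717       3.903       2.359     0.03821
  C           0.01203    -0.03609    -0.02406    -0.01203
  E            0.9837       3.867       2.335     0.02618
  solve Keq expr → x = -0.01203; check Q = 8.389
Then change container volume by factor 1.25 (V_new/V_old).
Step 2:
                    M           X           B           J
  I             0.787       3.094       1.868     0.02094
  C          -0.03151     0.09454     0.06303     0.03151
  E            0.7555       3.188       1.931     0.05246
  solve Keq expr → x = 0.03151; check Q = 8.389
Then add 1.029 M of X.
Step 3:
                    M           X           B           J
  I            0.7555       4.217       1.931     0.05246
  C           0.02624    -0.07871    -0.05247    -0.02624
  E            0.7817       4.138       1.879     0.02622
  solve Keq expr → x = -0.02624; check Q = 8.389

Direction: reverse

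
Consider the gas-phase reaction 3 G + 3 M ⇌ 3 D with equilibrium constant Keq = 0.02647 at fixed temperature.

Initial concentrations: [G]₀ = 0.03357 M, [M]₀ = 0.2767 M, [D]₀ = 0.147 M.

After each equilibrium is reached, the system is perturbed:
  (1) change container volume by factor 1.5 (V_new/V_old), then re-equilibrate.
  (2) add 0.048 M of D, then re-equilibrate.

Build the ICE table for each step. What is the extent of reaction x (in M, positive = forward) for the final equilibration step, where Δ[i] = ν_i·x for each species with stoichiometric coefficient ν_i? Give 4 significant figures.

x = -0.01419 M

Q₀ = 3963 vs Keq = 0.02647 ⇒ Q>K, reverse
Step 1:
                   G          M          D
  I          0.03357     0.2767      0.147
  C           0.1276     0.1276    -0.1276
  E           0.1612     0.4043    0.01942
  solve Keq expr → x = -0.04253; check Q = 0.02647
Then change container volume by factor 1.5 (V_new/V_old).
Step 2:
                   G          M          D
  I           0.1074     0.2695    0.01294
  C         0.003875   0.003875  -0.003875
  E           0.1113     0.2734   0.009069
  solve Keq expr → x = -0.001292; check Q = 0.02647
Then add 0.048 M of D.
Step 3:
                   G          M          D
  I           0.1113     0.2734    0.05707
  C          0.04258    0.04258   -0.04258
  E           0.1539      0.316    0.01449
  solve Keq expr → x = -0.01419; check Q = 0.02647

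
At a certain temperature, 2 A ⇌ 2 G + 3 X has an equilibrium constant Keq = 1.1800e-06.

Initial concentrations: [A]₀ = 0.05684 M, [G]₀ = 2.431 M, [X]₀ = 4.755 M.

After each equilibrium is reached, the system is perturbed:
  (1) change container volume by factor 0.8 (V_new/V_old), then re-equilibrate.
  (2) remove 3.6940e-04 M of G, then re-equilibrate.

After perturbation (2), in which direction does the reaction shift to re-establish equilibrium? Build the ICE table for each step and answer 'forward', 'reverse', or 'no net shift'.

Q₀ = 1.9666e+05 vs Keq = 1.1800e-06 ⇒ Q>K, reverse
Step 1:
                  A         G         X
  init      0.05684     2.431     4.755
  Δ           2.429    -2.429    -3.643
  eq          2.486  0.002303     1.112
  solve Keq expr → x = -1.214; check Q = 1.1800e-06
Then change container volume by factor 0.8 (V_new/V_old).
Step 2:
                  A         G         X
  init        3.107  0.002878      1.39
  Δ       8.1550e-04 -8.1550e-04 -0.001223
  eq          3.108  0.002063     1.389
  solve Keq expr → x = -4.0775e-04; check Q = 1.1800e-06
Then remove 3.6940e-04 M of G.
Step 3:
                  A         G         X
  init        3.108  0.001693     1.389
  Δ       -3.6793e-04 3.6793e-04 5.5189e-04
  eq          3.107  0.002061     1.389
  solve Keq expr → x = 1.8396e-04; check Q = 1.1800e-06

Direction: forward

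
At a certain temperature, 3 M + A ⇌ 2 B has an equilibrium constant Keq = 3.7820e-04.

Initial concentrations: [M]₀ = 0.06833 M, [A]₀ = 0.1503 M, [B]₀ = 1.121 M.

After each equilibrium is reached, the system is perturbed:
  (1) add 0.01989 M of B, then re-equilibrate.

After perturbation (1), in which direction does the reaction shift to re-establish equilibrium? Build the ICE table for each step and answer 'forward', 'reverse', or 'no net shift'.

Direction: reverse

Q₀ = 2.6207e+04 vs Keq = 3.7820e-04 ⇒ Q>K, reverse
Step 1:
                  M         A         B
  Initial   0.06833    0.1503     1.121
  Change      1.628    0.5426    -1.085
  Equil       1.696    0.6929   0.03576
  solve Keq expr → x = -0.5426; check Q = 3.7820e-04
Then add 0.01989 M of B.
Step 2:
                  M         A         B
  Initial     1.696    0.6929   0.05565
  Change    0.02812  0.009375  -0.01875
  Equil       1.724    0.7023    0.0369
  solve Keq expr → x = -0.009375; check Q = 3.7820e-04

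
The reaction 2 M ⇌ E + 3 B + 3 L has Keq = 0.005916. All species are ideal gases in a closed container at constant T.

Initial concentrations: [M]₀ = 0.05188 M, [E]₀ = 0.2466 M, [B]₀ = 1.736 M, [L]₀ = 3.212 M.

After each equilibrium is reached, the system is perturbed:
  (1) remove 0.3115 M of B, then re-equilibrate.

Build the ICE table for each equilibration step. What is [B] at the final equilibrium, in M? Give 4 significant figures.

[B]_eq = 0.6858 M

Q₀ = 1.5884e+04 vs Keq = 0.005916 ⇒ Q>K, reverse
Step 1:
                    M           E           B           L
  init        0.05188      0.2466       1.736       3.212
  Δ             0.493     -0.2465     -0.7394     -0.7394
  eq           0.5448  1.1739e-04      0.9966       2.473
  solve Keq expr → x = -0.2465; check Q = 0.005916
Then remove 0.3115 M of B.
Step 2:
                    M           E           B           L
  init         0.5448  1.1739e-04      0.6851       2.473
  Δ       -4.8378e-04  2.4189e-04  7.2567e-04  7.2567e-04
  eq           0.5444  3.5928e-04      0.6858       2.473
  solve Keq expr → x = 2.4189e-04; check Q = 0.005916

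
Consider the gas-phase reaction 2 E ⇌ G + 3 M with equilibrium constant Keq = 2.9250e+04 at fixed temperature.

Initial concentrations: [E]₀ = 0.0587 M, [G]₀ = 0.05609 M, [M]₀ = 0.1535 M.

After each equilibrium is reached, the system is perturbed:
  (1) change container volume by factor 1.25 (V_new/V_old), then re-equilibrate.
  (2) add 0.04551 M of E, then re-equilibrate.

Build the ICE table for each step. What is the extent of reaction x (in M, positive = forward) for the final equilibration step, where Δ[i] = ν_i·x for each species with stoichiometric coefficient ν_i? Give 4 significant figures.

x = 0.0227 M

Q₀ = 0.05888 vs Keq = 2.9250e+04 ⇒ Q<K, forward
Step 1:
                    E           G           M
  I            0.0587     0.05609      0.1535
  C           -0.0585     0.02925     0.08775
  E        2.0240e-04     0.08534      0.2412
  solve Keq expr → x = 0.02925; check Q = 2.9250e+04
Then change container volume by factor 1.25 (V_new/V_old).
Step 2:
                    E           G           M
  I        1.6192e-04     0.06827       0.193
  C       -3.2319e-05  1.6160e-05  4.8479e-05
  E        1.2960e-04     0.06829       0.193
  solve Keq expr → x = 1.6160e-05; check Q = 2.9250e+04
Then add 0.04551 M of E.
Step 3:
                    E           G           M
  I           0.04564     0.06829       0.193
  C           -0.0454      0.0227     0.06811
  E        2.3538e-04     0.09099      0.2612
  solve Keq expr → x = 0.0227; check Q = 2.9250e+04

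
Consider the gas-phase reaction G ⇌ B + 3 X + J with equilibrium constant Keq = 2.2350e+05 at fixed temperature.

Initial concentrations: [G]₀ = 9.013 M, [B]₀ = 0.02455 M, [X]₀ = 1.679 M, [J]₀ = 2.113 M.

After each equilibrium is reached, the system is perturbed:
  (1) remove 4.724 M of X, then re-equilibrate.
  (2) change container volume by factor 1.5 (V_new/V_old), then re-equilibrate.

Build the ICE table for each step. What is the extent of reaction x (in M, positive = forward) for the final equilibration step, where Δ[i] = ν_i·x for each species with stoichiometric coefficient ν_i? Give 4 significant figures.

x = 0.7254 M

Q₀ = 0.02724 vs Keq = 2.2350e+05 ⇒ Q<K, forward
Step 1:
                  G         B         X         J
  I           9.013   0.02455     1.679     2.113
  C          -6.546     6.546     19.64     6.546
  E           2.467     6.571     21.32     8.659
  solve Keq expr → x = 6.546; check Q = 2.2350e+05
Then remove 4.724 M of X.
Step 2:
                  G         B         X         J
  I           2.467     6.571     16.59     8.659
  C         -0.6074    0.6074     1.822    0.6074
  E           1.859     7.178     18.42     9.267
  solve Keq expr → x = 0.6074; check Q = 2.2350e+05
Then change container volume by factor 1.5 (V_new/V_old).
Step 3:
                  G         B         X         J
  I           1.239     4.786     12.28     6.178
  C         -0.7254    0.7254     2.176    0.7254
  E           0.514     5.511     14.45     6.903
  solve Keq expr → x = 0.7254; check Q = 2.2350e+05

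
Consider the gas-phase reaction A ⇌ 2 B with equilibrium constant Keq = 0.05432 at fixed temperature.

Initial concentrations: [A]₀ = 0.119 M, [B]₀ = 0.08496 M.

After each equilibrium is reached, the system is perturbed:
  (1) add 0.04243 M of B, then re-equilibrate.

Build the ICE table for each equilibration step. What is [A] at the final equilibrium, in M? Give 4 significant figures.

Q₀ = 0.06066 vs Keq = 0.05432 ⇒ Q>K, reverse
Step 1:
                  A         B
  Initial     0.119   0.08496
  Change   0.001952 -0.003904
  Equil       0.121   0.08106
  solve Keq expr → x = -0.001952; check Q = 0.05432
Then add 0.04243 M of B.
Step 2:
                  A         B
  Initial     0.121    0.1235
  Change    0.01826  -0.03653
  Equil      0.1392   0.08696
  solve Keq expr → x = -0.01826; check Q = 0.05432

[A]_eq = 0.1392 M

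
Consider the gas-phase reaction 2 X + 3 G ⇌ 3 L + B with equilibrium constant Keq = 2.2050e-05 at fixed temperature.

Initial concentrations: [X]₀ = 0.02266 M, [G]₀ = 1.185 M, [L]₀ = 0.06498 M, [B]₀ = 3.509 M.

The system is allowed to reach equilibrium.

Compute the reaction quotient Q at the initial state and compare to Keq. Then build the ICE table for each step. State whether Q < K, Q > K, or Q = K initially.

Q₀ = 1.127; Q > K (proceeds reverse)

Q₀ = 1.127 vs Keq = 2.2050e-05 ⇒ Q>K, reverse
Step 1:
                  X         G         L         B
  Initial   0.02266     1.185   0.06498     3.509
  Change    0.04087   0.06131  -0.06131  -0.02044
  Equil     0.06353     1.246  0.003669     3.489
  solve Keq expr → x = -0.02044; check Q = 2.2050e-05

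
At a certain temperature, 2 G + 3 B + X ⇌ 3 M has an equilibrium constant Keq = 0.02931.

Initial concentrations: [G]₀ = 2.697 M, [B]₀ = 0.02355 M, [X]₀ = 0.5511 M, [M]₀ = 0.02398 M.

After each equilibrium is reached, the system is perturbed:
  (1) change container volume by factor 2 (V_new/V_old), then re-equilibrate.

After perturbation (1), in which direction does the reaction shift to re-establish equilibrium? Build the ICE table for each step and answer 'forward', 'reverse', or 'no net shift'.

Direction: reverse

Q₀ = 0.2634 vs Keq = 0.02931 ⇒ Q>K, reverse
Step 1:
                   G          B          X          M
  I            2.697    0.02355     0.5511    0.02398
  C         0.005548   0.008322   0.002774  -0.008322
  E            2.703    0.03187     0.5539    0.01566
  solve Keq expr → x = -0.002774; check Q = 0.02931
Then change container volume by factor 2 (V_new/V_old).
Step 2:
                   G          B          X          M
  I            1.351    0.01594     0.2769   0.007829
  C         0.002089   0.003134   0.001045  -0.003134
  E            1.353    0.01907      0.278   0.004695
  solve Keq expr → x = -0.001045; check Q = 0.02931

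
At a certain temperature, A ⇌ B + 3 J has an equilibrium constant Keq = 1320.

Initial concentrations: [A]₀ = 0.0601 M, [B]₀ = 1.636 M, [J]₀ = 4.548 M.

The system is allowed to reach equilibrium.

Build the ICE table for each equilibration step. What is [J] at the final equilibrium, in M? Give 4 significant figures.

Q₀ = 2561 vs Keq = 1320 ⇒ Q>K, reverse
Step 1:
                  A         B         J
  Initial    0.0601     1.636     4.548
  Change    0.04381  -0.04381   -0.1314
  Equil      0.1039     1.592     4.417
  solve Keq expr → x = -0.04381; check Q = 1320

[J]_eq = 4.417 M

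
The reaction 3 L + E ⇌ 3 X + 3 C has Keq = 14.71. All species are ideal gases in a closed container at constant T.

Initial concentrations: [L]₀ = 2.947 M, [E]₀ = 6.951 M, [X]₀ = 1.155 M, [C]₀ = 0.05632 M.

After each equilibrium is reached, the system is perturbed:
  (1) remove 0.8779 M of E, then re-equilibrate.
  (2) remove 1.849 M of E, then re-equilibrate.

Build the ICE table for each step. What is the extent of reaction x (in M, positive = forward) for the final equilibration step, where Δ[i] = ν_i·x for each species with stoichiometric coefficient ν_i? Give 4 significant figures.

Q₀ = 1.5472e-06 vs Keq = 14.71 ⇒ Q<K, forward
Step 1:
                    L           E           X           C
  Initial       2.947       6.951       1.155     0.05632
  Change        -1.77     -0.5901        1.77        1.77
  Equil         1.177       6.361       2.925       1.826
  solve Keq expr → x = 0.5901; check Q = 14.71
Then remove 0.8779 M of E.
Step 2:
                    L           E           X           C
  Initial       1.177       5.483       2.925       1.826
  Change       0.0282    0.009401     -0.0282     -0.0282
  Equil         1.205       5.492       2.897       1.798
  solve Keq expr → x = -0.009401; check Q = 14.71
Then remove 1.849 M of E.
Step 3:
                    L           E           X           C
  Initial       1.205       3.643       2.897       1.798
  Change      0.07805     0.02602    -0.07805    -0.07805
  Equil         1.283       3.669       2.819        1.72
  solve Keq expr → x = -0.02602; check Q = 14.71

x = -0.02602 M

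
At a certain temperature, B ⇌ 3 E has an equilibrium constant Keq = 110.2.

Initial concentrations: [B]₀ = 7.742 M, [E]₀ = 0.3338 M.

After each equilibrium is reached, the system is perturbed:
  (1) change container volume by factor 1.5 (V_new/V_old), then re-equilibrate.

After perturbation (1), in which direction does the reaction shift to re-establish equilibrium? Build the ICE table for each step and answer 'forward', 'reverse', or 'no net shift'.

Direction: forward

Q₀ = 0.004804 vs Keq = 110.2 ⇒ Q<K, forward
Step 1:
                    B           E
  I             7.742      0.3338
  C             -2.64        7.92
  E             5.102       8.254
  solve Keq expr → x = 2.64; check Q = 110.2
Then change container volume by factor 1.5 (V_new/V_old).
Step 2:
                    B           E
  I             3.401       5.502
  C           -0.4565        1.37
  E             2.945       6.872
  solve Keq expr → x = 0.4565; check Q = 110.2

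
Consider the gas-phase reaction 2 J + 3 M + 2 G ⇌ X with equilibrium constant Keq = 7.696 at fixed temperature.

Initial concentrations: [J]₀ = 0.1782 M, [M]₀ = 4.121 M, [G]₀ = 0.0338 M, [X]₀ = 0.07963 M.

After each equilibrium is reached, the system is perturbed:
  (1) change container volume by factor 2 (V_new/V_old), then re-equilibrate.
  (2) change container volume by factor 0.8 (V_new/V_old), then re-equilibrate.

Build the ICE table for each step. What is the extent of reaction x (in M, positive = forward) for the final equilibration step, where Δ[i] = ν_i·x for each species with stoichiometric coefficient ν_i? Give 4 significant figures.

x = 0.01015 M

Q₀ = 31.36 vs Keq = 7.696 ⇒ Q>K, reverse
Step 1:
                  J         M         G         X
  init       0.1782     4.121    0.0338   0.07963
  Δ         0.02194   0.03291   0.02194  -0.01097
  eq         0.2001     4.154   0.05574   0.06866
  solve Keq expr → x = -0.01097; check Q = 7.696
Then change container volume by factor 2 (V_new/V_old).
Step 2:
                  J         M         G         X
  init       0.1001     2.077   0.02787   0.03433
  Δ         0.04876   0.07314   0.04876  -0.02438
  eq         0.1488      2.15   0.07663   0.00995
  solve Keq expr → x = -0.02438; check Q = 7.696
Then change container volume by factor 0.8 (V_new/V_old).
Step 3:
                  J         M         G         X
  init        0.186     2.688   0.09579   0.01244
  Δ        -0.02031  -0.03046  -0.02031   0.01015
  eq         0.1657     2.657   0.07548   0.02259
  solve Keq expr → x = 0.01015; check Q = 7.696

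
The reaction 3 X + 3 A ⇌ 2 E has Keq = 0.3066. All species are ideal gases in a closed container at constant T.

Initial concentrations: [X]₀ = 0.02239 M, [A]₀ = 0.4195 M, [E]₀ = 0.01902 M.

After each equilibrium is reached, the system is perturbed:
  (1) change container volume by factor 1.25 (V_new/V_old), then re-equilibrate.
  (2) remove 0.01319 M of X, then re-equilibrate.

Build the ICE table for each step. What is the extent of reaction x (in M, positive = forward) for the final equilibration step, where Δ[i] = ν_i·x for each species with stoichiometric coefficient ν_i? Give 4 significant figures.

x = -2.0177e-04 M

Q₀ = 436.6 vs Keq = 0.3066 ⇒ Q>K, reverse
Step 1:
                   X          A          E
  init       0.02239     0.4195    0.01902
  Δ          0.02591    0.02591   -0.01727
  eq          0.0483     0.4454   0.001747
  solve Keq expr → x = -0.008636; check Q = 0.3066
Then change container volume by factor 1.25 (V_new/V_old).
Step 2:
                   X          A          E
  init       0.03864     0.3563   0.001398
  Δ       7.1331e-04 7.1331e-04 -4.7554e-04
  eq         0.03935      0.357 9.2220e-04
  solve Keq expr → x = -2.3777e-04; check Q = 0.3066
Then remove 0.01319 M of X.
Step 3:
                   X          A          E
  init       0.02616      0.357 9.2220e-04
  Δ       6.0530e-04 6.0530e-04 -4.0353e-04
  eq         0.02677     0.3576 5.1867e-04
  solve Keq expr → x = -2.0177e-04; check Q = 0.3066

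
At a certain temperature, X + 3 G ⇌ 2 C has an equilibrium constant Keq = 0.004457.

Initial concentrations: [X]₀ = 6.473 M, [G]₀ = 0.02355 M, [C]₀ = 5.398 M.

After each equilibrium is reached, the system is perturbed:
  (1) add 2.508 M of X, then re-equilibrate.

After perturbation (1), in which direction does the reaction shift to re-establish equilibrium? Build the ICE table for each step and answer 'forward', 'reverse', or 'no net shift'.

Direction: forward

Q₀ = 3.4466e+05 vs Keq = 0.004457 ⇒ Q>K, reverse
Step 1:
                    X           G           C
  Initial       6.473     0.02355       5.398
  Change        1.647       4.941      -3.294
  Equil          8.12       4.964       2.104
  solve Keq expr → x = -1.647; check Q = 0.004457
Then add 2.508 M of X.
Step 2:
                    X           G           C
  Initial       10.63       4.964       2.104
  Change     -0.07108     -0.2132      0.1422
  Equil         10.56       4.751       2.246
  solve Keq expr → x = 0.07108; check Q = 0.004457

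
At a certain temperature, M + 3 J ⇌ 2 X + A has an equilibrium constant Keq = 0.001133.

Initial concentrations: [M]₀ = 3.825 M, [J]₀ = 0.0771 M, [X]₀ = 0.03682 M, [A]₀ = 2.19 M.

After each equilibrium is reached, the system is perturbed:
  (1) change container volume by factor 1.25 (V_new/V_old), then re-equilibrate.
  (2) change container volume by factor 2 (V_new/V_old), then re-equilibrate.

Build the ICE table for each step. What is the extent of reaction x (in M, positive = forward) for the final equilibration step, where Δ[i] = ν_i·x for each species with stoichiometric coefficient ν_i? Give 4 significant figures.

Q₀ = 1.694 vs Keq = 0.001133 ⇒ Q>K, reverse
Step 1:
                   M          J          X          A
  Initial      3.825     0.0771    0.03682       2.19
  Change     0.01737    0.05211   -0.03474   -0.01737
  Equil        3.842     0.1292   0.002079      2.173
  solve Keq expr → x = -0.01737; check Q = 0.001133
Then change container volume by factor 1.25 (V_new/V_old).
Step 2:
                   M          J          X          A
  Initial      3.074     0.1034   0.001663      1.738
  Change  8.5015e-05 2.5504e-04 -1.7003e-04 -8.5015e-05
  Equil        3.074     0.1036   0.001493      1.738
  solve Keq expr → x = -8.5015e-05; check Q = 0.001133
Then change container volume by factor 2 (V_new/V_old).
Step 3:
                   M          J          X          A
  Initial      1.537    0.05181 7.4662e-04      0.869
  Change  1.0686e-04 3.2058e-04 -2.1372e-04 -1.0686e-04
  Equil        1.537    0.05213 5.3290e-04     0.8689
  solve Keq expr → x = -1.0686e-04; check Q = 0.001133

x = -1.0686e-04 M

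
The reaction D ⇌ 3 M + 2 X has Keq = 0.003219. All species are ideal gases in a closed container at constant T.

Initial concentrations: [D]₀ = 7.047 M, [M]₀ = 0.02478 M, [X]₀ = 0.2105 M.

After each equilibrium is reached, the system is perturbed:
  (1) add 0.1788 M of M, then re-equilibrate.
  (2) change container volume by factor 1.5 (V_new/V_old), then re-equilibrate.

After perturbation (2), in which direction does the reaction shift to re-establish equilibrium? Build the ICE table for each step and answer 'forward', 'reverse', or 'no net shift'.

Q₀ = 9.5676e-08 vs Keq = 0.003219 ⇒ Q<K, forward
Step 1:
                   D          M          X
  Initial      7.047    0.02478     0.2105
  Change     -0.1417     0.4252     0.2835
  Equil        6.905       0.45      0.494
  solve Keq expr → x = 0.1417; check Q = 0.003219
Then add 0.1788 M of M.
Step 2:
                   D          M          X
  Initial      6.905     0.6288      0.494
  Change     0.04034     -0.121   -0.08068
  Equil        6.946     0.5077     0.4133
  solve Keq expr → x = -0.04034; check Q = 0.003219
Then change container volume by factor 1.5 (V_new/V_old).
Step 3:
                   D          M          X
  Initial       4.63     0.3385     0.2755
  Change    -0.04633      0.139    0.09265
  Equil        4.584     0.4775     0.3682
  solve Keq expr → x = 0.04633; check Q = 0.003219

Direction: forward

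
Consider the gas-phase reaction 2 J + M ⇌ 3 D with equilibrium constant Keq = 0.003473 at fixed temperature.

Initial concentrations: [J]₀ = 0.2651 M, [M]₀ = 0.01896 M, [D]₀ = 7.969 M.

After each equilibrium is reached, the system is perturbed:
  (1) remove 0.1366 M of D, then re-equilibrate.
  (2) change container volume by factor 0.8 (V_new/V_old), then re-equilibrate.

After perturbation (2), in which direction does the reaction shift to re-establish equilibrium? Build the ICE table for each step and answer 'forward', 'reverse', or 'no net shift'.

Q₀ = 3.7980e+05 vs Keq = 0.003473 ⇒ Q>K, reverse
Step 1:
                  J         M         D
  Initial    0.2651   0.01896     7.969
  Change      4.905     2.452    -7.357
  Equil        5.17     2.471    0.6121
  solve Keq expr → x = -2.452; check Q = 0.003473
Then remove 0.1366 M of D.
Step 2:
                  J         M         D
  Initial      5.17     2.471    0.4755
  Change   -0.08431  -0.04215    0.1265
  Equil       5.085     2.429     0.602
  solve Keq expr → x = 0.04215; check Q = 0.003473
Then change container volume by factor 0.8 (V_new/V_old).
Step 3:
                  J         M         D
  Initial     6.357     3.036    0.7525
  Change          0         0         0
  Equil       6.357     3.036    0.7525
  solve Keq expr → x = 0; check Q = 0.003473

Direction: no net shift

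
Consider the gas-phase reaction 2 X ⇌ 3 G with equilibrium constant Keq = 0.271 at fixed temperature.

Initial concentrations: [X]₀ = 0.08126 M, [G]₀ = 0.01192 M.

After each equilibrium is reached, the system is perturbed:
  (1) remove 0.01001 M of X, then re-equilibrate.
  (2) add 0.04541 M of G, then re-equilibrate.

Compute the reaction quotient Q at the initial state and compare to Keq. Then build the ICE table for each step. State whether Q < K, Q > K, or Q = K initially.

Q₀ = 2.5649e-04 vs Keq = 0.271 ⇒ Q<K, forward
Step 1:
                   X          G
  Initial    0.08126    0.01192
  Change    -0.04194    0.06291
  Equil      0.03932    0.07483
  solve Keq expr → x = 0.02097; check Q = 0.271
Then remove 0.01001 M of X.
Step 2:
                   X          G
  Initial    0.02931    0.07483
  Change    0.004646   -0.00697
  Equil      0.03396    0.06786
  solve Keq expr → x = -0.002323; check Q = 0.271
Then add 0.04541 M of G.
Step 3:
                   X          G
  Initial    0.03396     0.1133
  Change     0.01656   -0.02484
  Equil      0.05052    0.08843
  solve Keq expr → x = -0.008279; check Q = 0.271

Q₀ = 2.5649e-04; Q < K (proceeds forward)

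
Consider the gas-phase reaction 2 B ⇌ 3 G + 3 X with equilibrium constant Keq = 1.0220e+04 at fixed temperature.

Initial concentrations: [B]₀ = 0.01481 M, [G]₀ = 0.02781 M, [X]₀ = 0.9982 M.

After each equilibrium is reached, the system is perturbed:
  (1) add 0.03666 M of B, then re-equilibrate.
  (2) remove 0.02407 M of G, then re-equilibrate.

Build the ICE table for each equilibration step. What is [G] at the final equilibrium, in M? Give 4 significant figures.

[G]_eq = 0.08057 M

Q₀ = 0.09753 vs Keq = 1.0220e+04 ⇒ Q<K, forward
Step 1:
                   B          G          X
  Initial    0.01481    0.02781     0.9982
  Change     -0.0147    0.02204    0.02204
  Equil   1.1347e-04    0.04985       1.02
  solve Keq expr → x = 0.007348; check Q = 1.0220e+04
Then add 0.03666 M of B.
Step 2:
                   B          G          X
  Initial    0.03677    0.04985       1.02
  Change     -0.0364     0.0546     0.0546
  Equil   3.7213e-04     0.1045      1.075
  solve Keq expr → x = 0.0182; check Q = 1.0220e+04
Then remove 0.02407 M of G.
Step 3:
                   B          G          X
  Initial 3.7213e-04    0.08039      1.075
  Change  -1.2000e-04 1.7999e-04 1.7999e-04
  Equil   2.5214e-04    0.08057      1.075
  solve Keq expr → x = 5.9998e-05; check Q = 1.0220e+04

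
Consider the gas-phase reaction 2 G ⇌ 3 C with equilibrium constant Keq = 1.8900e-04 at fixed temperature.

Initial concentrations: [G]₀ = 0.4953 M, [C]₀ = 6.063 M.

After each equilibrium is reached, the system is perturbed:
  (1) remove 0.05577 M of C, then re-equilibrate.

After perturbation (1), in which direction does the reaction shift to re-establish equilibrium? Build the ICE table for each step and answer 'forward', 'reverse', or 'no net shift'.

Direction: forward

Q₀ = 908.5 vs Keq = 1.8900e-04 ⇒ Q>K, reverse
Step 1:
                    G           C
  Initial      0.4953       6.063
  Change        3.939      -5.908
  Equil         4.434      0.1549
  solve Keq expr → x = -1.969; check Q = 1.8900e-04
Then remove 0.05577 M of C.
Step 2:
                    G           C
  Initial       4.434     0.09912
  Change     -0.03661     0.05492
  Equil         4.397       0.154
  solve Keq expr → x = 0.01831; check Q = 1.8900e-04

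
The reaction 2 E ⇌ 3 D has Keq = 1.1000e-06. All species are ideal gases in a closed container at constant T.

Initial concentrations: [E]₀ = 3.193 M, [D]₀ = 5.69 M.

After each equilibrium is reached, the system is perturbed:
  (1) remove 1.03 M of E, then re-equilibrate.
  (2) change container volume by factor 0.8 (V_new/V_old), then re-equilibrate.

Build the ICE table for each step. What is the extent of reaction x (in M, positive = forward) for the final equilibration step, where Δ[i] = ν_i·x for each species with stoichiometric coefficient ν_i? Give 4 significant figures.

x = -0.001008 M

Q₀ = 18.07 vs Keq = 1.1000e-06 ⇒ Q>K, reverse
Step 1:
                   E          D
  I            3.193       5.69
  C            3.768     -5.652
  E            6.961    0.03763
  solve Keq expr → x = -1.884; check Q = 1.1000e-06
Then remove 1.03 M of E.
Step 2:
                   E          D
  I            5.931    0.03763
  C         0.002534  -0.003801
  E            5.934    0.03383
  solve Keq expr → x = -0.001267; check Q = 1.1000e-06
Then change container volume by factor 0.8 (V_new/V_old).
Step 3:
                   E          D
  I            7.417    0.04229
  C         0.002016  -0.003024
  E            7.419    0.03927
  solve Keq expr → x = -0.001008; check Q = 1.1000e-06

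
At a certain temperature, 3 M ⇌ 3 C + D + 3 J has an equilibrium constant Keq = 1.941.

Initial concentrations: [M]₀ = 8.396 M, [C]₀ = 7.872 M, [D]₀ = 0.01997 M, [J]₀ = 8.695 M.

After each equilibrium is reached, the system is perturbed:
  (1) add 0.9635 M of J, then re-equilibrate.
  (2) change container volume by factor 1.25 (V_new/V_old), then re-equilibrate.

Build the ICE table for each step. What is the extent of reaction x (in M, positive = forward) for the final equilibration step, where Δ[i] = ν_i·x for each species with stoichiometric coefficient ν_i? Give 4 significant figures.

x = 0.003116 M

Q₀ = 10.82 vs Keq = 1.941 ⇒ Q>K, reverse
Step 1:
                  M         C         D         J
  init        8.396     7.872   0.01997     8.695
  Δ         0.04858  -0.04858  -0.01619  -0.04858
  eq          8.445     7.823  0.003776     8.646
  solve Keq expr → x = -0.01619; check Q = 1.941
Then add 0.9635 M of J.
Step 2:
                  M         C         D         J
  init        8.445     7.823  0.003776      9.61
  Δ        0.003051 -0.003051 -0.001017 -0.003051
  eq          8.448      7.82  0.002759     9.607
  solve Keq expr → x = -0.001017; check Q = 1.941
Then change container volume by factor 1.25 (V_new/V_old).
Step 3:
                  M         C         D         J
  init        6.758     6.256  0.002207     7.685
  Δ       -0.009348  0.009348  0.003116  0.009348
  eq          6.749     6.266  0.005324     7.695
  solve Keq expr → x = 0.003116; check Q = 1.941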